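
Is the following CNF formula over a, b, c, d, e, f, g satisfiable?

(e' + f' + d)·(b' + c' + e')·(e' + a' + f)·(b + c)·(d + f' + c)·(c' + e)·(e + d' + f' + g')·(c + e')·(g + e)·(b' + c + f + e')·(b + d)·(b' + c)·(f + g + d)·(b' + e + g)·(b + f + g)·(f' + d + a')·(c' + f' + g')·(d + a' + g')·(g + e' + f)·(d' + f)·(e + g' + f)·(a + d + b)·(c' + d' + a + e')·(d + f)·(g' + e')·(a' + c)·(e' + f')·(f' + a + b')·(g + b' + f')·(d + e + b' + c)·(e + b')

No, unsatisfiable

Suppose b = 1.
The clause (c) is unit, so c = 1.
The clause (e') is unit, so e = 0.
Now (e) is unsatisfied and unit — conflict.
Undo b and try b = 0.
The clause (c) is unit, so c = 1.
The clause (e) is unit, so e = 1.
The clause (d) is unit, so d = 1.
The clause (f) is unit, so f = 1.
Now (f') is unsatisfied and unit — conflict.
Either choice for b ends in contradiction.
No assignment satisfies every clause.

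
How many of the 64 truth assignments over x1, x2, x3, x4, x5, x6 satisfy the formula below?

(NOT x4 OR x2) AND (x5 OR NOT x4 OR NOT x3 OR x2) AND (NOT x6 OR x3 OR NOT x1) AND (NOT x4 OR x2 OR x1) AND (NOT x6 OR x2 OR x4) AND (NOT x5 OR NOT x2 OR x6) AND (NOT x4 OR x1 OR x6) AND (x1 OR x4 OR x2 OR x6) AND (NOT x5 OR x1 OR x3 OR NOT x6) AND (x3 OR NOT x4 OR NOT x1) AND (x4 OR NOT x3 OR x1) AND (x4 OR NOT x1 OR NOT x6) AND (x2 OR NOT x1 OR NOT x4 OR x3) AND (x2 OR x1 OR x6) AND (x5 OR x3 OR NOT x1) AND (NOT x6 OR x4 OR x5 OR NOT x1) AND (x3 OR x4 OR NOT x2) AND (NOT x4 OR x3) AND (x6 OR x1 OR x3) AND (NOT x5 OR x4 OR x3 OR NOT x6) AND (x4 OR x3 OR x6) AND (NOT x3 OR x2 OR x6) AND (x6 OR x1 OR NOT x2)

6

There are 2^6 = 64 truth assignments over (x1, x2, x3, x4, x5, x6).
Split on x2. With x2 = true, the clauses containing x2 are satisfied and NOT x2 drops from the rest; 6 of the 2^5 = 32 assignments to the other variables satisfy what remains.
With x2 = false, by the same count on the reduced clause set, 0 assignments work.
(One model: x1=F, x2=T, x3=T, x4=T, x5=F, x6=T.)
Total: 6 + 0 = 6.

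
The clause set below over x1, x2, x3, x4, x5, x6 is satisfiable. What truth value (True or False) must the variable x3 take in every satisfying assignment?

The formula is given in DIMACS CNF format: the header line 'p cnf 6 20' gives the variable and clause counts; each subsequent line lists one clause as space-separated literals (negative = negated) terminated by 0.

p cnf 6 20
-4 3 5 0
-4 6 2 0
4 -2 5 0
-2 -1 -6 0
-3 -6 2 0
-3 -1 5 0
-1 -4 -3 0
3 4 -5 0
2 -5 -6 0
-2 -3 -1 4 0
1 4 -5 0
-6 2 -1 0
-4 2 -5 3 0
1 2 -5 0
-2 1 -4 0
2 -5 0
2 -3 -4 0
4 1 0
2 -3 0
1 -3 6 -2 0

False

Suppose x3 = True.
(x2) alone gives x2 = True.
Branch on x4: set x4 = True.
(¬x1) alone gives x1 = False.
That conflicts with the unit clause (x1).
Undo x4 and try x4 = False.
(x5) alone gives x5 = True.
(¬x1) alone gives x1 = False.
That conflicts with the unit clause (x1).
Both values of x4 lead to a conflict.
So every satisfying assignment has x3 = False.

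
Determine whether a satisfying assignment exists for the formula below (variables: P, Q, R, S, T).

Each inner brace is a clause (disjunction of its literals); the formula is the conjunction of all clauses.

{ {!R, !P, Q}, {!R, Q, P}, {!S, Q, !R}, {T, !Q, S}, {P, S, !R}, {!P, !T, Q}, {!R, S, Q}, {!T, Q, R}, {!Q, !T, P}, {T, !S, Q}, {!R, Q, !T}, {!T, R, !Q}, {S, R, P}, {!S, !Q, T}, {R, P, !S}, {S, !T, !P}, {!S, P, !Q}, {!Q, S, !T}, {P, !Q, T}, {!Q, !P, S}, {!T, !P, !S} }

Try R = false.
Try T = false.
Try Q = false.
(!S) alone gives S = false.
(P) alone gives P = true.
Every clause now holds.
A satisfying assignment: P ↦ true; Q ↦ false; R ↦ false; S ↦ false; T ↦ false.

Satisfiable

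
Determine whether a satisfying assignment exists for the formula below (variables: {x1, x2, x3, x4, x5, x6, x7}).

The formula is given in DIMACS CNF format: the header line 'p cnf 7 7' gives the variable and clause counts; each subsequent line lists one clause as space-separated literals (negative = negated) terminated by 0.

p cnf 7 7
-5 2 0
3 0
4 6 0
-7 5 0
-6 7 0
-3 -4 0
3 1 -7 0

Yes, satisfiable

From the singleton clause (x3), x3 = True.
From the singleton clause (¬x4), x4 = False.
From the singleton clause (x6), x6 = True.
From the singleton clause (x7), x7 = True.
From the singleton clause (x5), x5 = True.
From the singleton clause (x2), x2 = True.
Every clause is now satisfied; x1 is unconstrained.
A satisfying assignment: x1: True; x2: True; x3: True; x4: False; x5: True; x6: True; x7: True.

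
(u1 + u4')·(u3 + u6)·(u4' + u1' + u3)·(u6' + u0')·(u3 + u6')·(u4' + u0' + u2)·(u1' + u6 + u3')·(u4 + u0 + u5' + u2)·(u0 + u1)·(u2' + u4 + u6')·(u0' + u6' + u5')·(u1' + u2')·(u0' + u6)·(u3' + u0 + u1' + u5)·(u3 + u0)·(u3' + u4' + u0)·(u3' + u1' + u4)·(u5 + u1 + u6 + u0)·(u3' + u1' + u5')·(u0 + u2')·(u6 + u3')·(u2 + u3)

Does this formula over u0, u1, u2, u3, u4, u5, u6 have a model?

Suppose u1 = 1.
From the singleton clause (u2'), u2 = 0.
From the singleton clause (u3), u3 = 1.
From the singleton clause (u6), u6 = 1.
From the singleton clause (u0'), u0 = 0.
From the singleton clause (u5), u5 = 1.
Now (u5') is unsatisfied and unit — conflict.
So u1 must be the other value — set u1 = 0.
From the singleton clause (u4'), u4 = 0.
From the singleton clause (u0), u0 = 1.
From the singleton clause (u6'), u6 = 0.
Now (u6) is unsatisfied and unit — conflict.
Neither u1 = 1 nor u1 = 0 works.
No assignment satisfies every clause.

Unsatisfiable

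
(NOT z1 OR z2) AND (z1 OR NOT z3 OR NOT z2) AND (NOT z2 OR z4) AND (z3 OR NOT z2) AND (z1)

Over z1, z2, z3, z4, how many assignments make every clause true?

There are 2^4 = 16 truth assignments over (z1, z2, z3, z4).
Check each against the 5 clauses (columns in the order z1, z2, z3, z4):
  F F F F  ✗ fails (z1)
  F F F T  ✗ fails (z1)
  F F T F  ✗ fails (z1)
  F F T T  ✗ fails (z1)
  F T F F  ✗ fails (NOT z2 OR z4)
  F T F T  ✗ fails (z3 OR NOT z2)
  F T T F  ✗ fails (z1 OR NOT z3 OR NOT z2)
  F T T T  ✗ fails (z1 OR NOT z3 OR NOT z2)
  T F F F  ✗ fails (NOT z1 OR z2)
  T F F T  ✗ fails (NOT z1 OR z2)
  T F T F  ✗ fails (NOT z1 OR z2)
  T F T T  ✗ fails (NOT z1 OR z2)
  T T F F  ✗ fails (NOT z2 OR z4)
  T T F T  ✗ fails (z3 OR NOT z2)
  T T T F  ✗ fails (NOT z2 OR z4)
  T T T T  ✓ satisfies all
1 of the 16 rows is a model.

1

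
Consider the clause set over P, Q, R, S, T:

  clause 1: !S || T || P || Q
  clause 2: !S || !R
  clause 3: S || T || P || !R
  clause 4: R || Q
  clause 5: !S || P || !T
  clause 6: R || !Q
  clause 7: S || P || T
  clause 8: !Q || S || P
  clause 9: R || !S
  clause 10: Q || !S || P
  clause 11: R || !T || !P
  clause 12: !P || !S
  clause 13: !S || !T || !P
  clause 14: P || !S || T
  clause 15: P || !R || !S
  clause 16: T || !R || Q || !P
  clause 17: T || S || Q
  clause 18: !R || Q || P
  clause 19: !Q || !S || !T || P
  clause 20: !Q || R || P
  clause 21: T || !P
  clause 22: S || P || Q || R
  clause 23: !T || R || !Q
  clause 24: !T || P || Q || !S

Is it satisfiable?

Case S = false:
Case R = true:
Case T = true:
Case Q = true:
The clause (P) is unit, so P = true.
All clauses are satisfied.
A satisfying assignment: P: true,  Q: true,  R: true,  S: false,  T: true.

Satisfiable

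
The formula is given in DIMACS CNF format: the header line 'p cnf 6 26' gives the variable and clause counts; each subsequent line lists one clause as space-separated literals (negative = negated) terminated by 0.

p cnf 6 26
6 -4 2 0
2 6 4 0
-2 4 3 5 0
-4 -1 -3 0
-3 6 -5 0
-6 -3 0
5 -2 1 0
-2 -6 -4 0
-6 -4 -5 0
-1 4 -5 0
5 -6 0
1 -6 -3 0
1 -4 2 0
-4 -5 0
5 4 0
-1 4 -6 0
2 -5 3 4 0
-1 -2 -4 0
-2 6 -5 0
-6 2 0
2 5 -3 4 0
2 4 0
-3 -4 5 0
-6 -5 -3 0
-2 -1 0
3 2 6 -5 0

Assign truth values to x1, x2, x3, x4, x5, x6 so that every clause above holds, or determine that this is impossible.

x1: False, x2: True, x3: False, x4: False, x5: True, x6: True

Suppose x6 = True.
Unit clause (¬x3) forces x3 = False.
Unit clause (x5) forces x5 = True.
Unit clause (¬x4) forces x4 = False.
Unit clause (¬x1) forces x1 = False.
Unit clause (x2) forces x2 = True.
This assignment satisfies each clause.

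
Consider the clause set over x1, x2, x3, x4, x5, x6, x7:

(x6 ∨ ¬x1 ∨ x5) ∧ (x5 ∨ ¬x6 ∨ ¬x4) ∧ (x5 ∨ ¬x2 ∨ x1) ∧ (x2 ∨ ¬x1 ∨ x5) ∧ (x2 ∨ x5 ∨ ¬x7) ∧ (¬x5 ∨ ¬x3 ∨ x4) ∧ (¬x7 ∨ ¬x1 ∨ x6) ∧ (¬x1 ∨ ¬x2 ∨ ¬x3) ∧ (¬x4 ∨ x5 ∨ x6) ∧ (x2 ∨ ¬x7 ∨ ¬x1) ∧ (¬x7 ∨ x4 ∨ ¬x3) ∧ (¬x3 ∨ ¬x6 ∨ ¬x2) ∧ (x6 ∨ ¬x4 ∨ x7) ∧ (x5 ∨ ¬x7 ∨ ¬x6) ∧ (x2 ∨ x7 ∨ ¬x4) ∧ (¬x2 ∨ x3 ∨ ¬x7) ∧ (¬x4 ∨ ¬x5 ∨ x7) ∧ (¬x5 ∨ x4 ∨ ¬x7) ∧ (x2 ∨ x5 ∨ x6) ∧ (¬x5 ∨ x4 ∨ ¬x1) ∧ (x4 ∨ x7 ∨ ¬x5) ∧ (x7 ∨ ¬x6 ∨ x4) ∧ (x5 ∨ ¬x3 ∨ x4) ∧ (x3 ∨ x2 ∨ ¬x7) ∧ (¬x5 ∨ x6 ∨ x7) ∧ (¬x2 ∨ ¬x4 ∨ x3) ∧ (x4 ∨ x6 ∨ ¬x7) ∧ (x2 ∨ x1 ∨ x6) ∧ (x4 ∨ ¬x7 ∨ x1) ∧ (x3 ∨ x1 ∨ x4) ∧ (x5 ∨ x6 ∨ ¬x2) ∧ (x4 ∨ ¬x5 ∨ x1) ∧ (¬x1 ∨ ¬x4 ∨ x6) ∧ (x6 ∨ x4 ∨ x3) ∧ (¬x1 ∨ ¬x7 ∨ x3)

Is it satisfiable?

Satisfiable

Case x6 = False:
Case x1 = False:
From the singleton clause (x2), x2 = True.
From the singleton clause (x5), x5 = True.
From the singleton clause (x7), x7 = True.
From the singleton clause (x3), x3 = True.
From the singleton clause (x4), x4 = True.
This assignment satisfies each clause.
A satisfying assignment: x1: False; x2: True; x3: True; x4: True; x5: True; x6: False; x7: True.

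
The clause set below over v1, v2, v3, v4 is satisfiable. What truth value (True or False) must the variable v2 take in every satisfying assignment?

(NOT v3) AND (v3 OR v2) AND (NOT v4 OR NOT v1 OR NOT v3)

True

Suppose v2 = false.
The clause (NOT v3) is unit, so v3 = false.
But (v3) is also a unit clause — contradiction.
So every satisfying assignment has v2 = True.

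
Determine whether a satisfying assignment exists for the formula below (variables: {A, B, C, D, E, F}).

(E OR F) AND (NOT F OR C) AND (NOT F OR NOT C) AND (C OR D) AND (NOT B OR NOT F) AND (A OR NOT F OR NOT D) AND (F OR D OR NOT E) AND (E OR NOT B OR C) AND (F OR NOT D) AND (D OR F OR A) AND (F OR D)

Suppose E = true.
Suppose F = false.
The clause (D) is unit, so D = true.
But (NOT D) is also a unit clause — contradiction.
That branch fails; take F = true instead.
The clause (C) is unit, so C = true.
But (NOT C) is also a unit clause — contradiction.
Either choice for F ends in contradiction.
That branch fails; take E = false instead.
The clause (F) is unit, so F = true.
The clause (C) is unit, so C = true.
But (NOT C) is also a unit clause — contradiction.
Either choice for E ends in contradiction.
No assignment satisfies every clause.

Unsatisfiable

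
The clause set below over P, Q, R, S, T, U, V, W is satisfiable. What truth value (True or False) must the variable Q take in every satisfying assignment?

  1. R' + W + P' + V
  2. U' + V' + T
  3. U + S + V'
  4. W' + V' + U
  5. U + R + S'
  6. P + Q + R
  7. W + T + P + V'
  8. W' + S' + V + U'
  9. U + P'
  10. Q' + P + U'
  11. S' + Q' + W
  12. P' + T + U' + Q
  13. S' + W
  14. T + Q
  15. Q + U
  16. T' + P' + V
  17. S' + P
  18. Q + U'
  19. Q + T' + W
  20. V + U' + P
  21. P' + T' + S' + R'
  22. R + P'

Suppose Q = 0.
(T) alone gives T = 1.
(U) alone gives U = 1.
Now (U') is unsatisfied and unit — conflict.
So every satisfying assignment has Q = True.

True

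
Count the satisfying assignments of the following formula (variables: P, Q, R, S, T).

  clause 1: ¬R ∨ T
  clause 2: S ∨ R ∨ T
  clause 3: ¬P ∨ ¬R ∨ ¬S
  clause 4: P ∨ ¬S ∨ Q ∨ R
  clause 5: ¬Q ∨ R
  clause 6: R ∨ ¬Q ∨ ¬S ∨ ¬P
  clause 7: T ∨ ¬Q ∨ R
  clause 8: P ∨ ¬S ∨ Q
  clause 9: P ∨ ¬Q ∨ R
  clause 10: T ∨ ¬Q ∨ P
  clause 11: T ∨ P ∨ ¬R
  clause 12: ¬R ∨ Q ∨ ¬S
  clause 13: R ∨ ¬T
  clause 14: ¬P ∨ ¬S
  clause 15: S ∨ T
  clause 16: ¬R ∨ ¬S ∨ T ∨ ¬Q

5

There are 2^5 = 32 truth assignments over (P, Q, R, S, T).
Split on P. With P = True, the clauses containing P are satisfied and ¬P drops from the rest; 2 of the 2^4 = 16 assignments to the other variables satisfy what remains.
With P = False, by the same count on the reduced clause set, 3 assignments work.
Total: 2 + 3 = 5.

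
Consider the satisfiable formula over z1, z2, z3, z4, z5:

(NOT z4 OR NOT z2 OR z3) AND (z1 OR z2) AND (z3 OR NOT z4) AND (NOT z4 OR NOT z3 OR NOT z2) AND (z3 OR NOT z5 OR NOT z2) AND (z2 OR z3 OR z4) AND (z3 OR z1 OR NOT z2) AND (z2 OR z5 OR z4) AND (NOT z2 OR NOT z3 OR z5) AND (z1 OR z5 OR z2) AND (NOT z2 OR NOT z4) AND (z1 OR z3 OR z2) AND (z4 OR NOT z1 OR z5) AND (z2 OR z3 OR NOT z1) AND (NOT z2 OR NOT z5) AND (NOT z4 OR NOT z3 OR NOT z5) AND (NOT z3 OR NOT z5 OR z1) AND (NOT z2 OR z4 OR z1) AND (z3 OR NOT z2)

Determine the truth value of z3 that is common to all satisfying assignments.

Suppose z3 = false.
The clause (NOT z4) is unit, so z4 = false.
The clause (z2) is unit, so z2 = true.
But (NOT z2) is also a unit clause — contradiction.
So every satisfying assignment has z3 = True.

True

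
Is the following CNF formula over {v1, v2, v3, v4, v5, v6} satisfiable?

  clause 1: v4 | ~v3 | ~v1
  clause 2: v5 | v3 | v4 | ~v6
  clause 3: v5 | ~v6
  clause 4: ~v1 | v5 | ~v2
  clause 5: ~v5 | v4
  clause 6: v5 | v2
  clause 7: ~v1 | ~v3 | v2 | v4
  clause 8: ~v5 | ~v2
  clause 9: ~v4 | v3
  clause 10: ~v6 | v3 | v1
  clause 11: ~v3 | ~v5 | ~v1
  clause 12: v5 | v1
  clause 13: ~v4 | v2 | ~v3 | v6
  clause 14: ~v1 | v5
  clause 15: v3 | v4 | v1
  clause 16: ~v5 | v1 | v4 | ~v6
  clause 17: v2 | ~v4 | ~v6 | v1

Branch on v5: set v5 = 1.
Unit clause (v4) forces v4 = 1.
Unit clause (~v2) forces v2 = 0.
Unit clause (v3) forces v3 = 1.
Unit clause (~v1) forces v1 = 0.
Unit clause (v6) forces v6 = 1.
But (~v6) is also a unit clause — contradiction.
Undo v5 and try v5 = 0.
Unit clause (~v6) forces v6 = 0.
Unit clause (v2) forces v2 = 1.
Unit clause (~v1) forces v1 = 0.
But (v1) is also a unit clause — contradiction.
Neither v5 = 1 nor v5 = 0 works.
No assignment satisfies every clause.

No, unsatisfiable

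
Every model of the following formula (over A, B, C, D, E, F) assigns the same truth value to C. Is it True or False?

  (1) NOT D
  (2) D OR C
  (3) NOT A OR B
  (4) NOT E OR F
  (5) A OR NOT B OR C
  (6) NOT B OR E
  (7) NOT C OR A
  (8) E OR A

Suppose C = false.
From the singleton clause (NOT D), D = false.
Now (D) is unsatisfied and unit — conflict.
So every satisfying assignment has C = True.

True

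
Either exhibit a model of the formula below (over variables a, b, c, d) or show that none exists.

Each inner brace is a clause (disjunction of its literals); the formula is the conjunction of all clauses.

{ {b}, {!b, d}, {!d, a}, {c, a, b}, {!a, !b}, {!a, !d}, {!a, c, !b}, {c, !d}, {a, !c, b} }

UNSATISFIABLE

The clause (b) is unit, so b = true.
The clause (d) is unit, so d = true.
The clause (a) is unit, so a = true.
That conflicts with the unit clause (!a).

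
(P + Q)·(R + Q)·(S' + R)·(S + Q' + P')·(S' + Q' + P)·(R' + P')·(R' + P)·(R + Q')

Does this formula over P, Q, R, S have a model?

Case P = 1:
From the singleton clause (R'), R = 0.
From the singleton clause (Q), Q = 1.
That conflicts with the unit clause (Q').
Undo P and try P = 0.
From the singleton clause (Q), Q = 1.
From the singleton clause (S'), S = 0.
From the singleton clause (R'), R = 0.
That conflicts with the unit clause (R).
Neither P = 1 nor P = 0 works.
No assignment satisfies every clause.

No, unsatisfiable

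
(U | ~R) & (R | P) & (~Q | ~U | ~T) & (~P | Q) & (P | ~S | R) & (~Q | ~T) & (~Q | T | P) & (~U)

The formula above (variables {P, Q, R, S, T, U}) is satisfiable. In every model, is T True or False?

Suppose T = 1.
From the singleton clause (~Q), Q = 0.
From the singleton clause (~P), P = 0.
From the singleton clause (R), R = 1.
From the singleton clause (U), U = 1.
That conflicts with the unit clause (~U).
So every satisfying assignment has T = False.

False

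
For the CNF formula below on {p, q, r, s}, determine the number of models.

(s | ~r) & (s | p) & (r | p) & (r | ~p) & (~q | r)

4

There are 2^4 = 16 truth assignments over (p, q, r, s).
Check each against the 5 clauses (columns in the order p, q, r, s):
  F F F F  ✗ fails (s | p)
  F F F T  ✗ fails (r | p)
  F F T F  ✗ fails (s | ~r)
  F F T T  ✓ satisfies all
  F T F F  ✗ fails (s | p)
  F T F T  ✗ fails (r | p)
  F T T F  ✗ fails (s | ~r)
  F T T T  ✓ satisfies all
  T F F F  ✗ fails (r | ~p)
  T F F T  ✗ fails (r | ~p)
  T F T F  ✗ fails (s | ~r)
  T F T T  ✓ satisfies all
  T T F F  ✗ fails (r | ~p)
  T T F T  ✗ fails (r | ~p)
  T T T F  ✗ fails (s | ~r)
  T T T T  ✓ satisfies all
4 of the 16 rows are models.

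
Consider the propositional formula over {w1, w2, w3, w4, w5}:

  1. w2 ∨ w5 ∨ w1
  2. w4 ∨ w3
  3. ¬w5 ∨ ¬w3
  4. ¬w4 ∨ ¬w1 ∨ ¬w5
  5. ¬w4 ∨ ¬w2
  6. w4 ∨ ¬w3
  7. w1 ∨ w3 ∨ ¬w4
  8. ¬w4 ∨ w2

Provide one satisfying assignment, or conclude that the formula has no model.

Suppose w4 = True.
Unit clause (¬w2) forces w2 = False.
But (w2) is also a unit clause — contradiction.
That branch fails; take w4 = False instead.
Unit clause (w3) forces w3 = True.
But (¬w3) is also a unit clause — contradiction.
Neither w4 = True nor w4 = False works.

UNSATISFIABLE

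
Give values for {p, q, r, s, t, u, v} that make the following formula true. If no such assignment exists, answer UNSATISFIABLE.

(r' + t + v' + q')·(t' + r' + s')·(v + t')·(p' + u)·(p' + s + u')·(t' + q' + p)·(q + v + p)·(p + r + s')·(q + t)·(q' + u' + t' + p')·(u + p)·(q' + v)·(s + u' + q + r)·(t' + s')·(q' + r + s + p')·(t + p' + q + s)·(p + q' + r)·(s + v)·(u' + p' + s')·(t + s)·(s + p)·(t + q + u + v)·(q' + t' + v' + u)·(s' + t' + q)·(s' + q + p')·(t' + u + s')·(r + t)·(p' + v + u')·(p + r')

Branch on v: set v = 1.
Branch on p: set p = 0.
The clause (u) is unit, so u = 1.
The clause (s) is unit, so s = 1.
The clause (r) is unit, so r = 1.
That conflicts with the unit clause (r').
Undo p and try p = 1.
The clause (u) is unit, so u = 1.
The clause (s) is unit, so s = 1.
That conflicts with the unit clause (s').
Either choice for p ends in contradiction.
Undo v and try v = 0.
The clause (t') is unit, so t = 0.
The clause (q) is unit, so q = 1.
That conflicts with the unit clause (q').
Either choice for v ends in contradiction.

UNSATISFIABLE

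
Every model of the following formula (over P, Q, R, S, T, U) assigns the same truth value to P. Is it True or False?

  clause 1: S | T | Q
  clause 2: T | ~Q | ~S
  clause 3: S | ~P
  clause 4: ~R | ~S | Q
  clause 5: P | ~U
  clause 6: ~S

Suppose P = 1.
The clause (S) is unit, so S = 1.
Now (~S) is unsatisfied and unit — conflict.
So every satisfying assignment has P = False.

False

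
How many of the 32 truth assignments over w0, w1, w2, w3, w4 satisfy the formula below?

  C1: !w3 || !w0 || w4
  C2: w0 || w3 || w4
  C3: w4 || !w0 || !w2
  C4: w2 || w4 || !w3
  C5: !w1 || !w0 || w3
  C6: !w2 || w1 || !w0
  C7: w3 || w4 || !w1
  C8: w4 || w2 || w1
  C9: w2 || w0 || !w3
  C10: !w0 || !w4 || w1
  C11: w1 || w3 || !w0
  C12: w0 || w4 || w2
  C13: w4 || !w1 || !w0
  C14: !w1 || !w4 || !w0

8

There are 2^5 = 32 truth assignments over (w0, w1, w2, w3, w4).
Split on w4. With w4 = true, the clauses containing w4 are satisfied and !w4 drops from the rest; 6 of the 2^4 = 16 assignments to the other variables satisfy what remains.
With w4 = false, by the same count on the reduced clause set, 2 assignments work.
(One model: w0=F, w1=F, w2=F, w3=F, w4=T.)
Total: 6 + 2 = 8.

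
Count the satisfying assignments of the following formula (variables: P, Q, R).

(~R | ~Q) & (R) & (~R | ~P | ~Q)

There are 2^3 = 8 truth assignments over (P, Q, R).
Check each against the 3 clauses (columns in the order P, Q, R):
  F F F  ✗ fails (R)
  F F T  ✓ satisfies all
  F T F  ✗ fails (R)
  F T T  ✗ fails (~R | ~Q)
  T F F  ✗ fails (R)
  T F T  ✓ satisfies all
  T T F  ✗ fails (R)
  T T T  ✗ fails (~R | ~Q)
2 of the 8 rows are models.

2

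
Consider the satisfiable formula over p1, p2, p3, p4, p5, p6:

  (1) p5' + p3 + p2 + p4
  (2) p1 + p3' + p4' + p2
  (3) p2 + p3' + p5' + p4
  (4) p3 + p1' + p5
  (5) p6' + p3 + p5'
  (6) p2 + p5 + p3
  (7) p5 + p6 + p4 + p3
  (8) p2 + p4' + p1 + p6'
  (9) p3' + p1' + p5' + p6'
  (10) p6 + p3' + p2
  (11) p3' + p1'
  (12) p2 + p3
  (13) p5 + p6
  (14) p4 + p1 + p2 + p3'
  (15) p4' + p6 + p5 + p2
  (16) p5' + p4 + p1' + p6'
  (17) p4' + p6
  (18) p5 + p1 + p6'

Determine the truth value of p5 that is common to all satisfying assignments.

Suppose p5 = 0.
Unit clause (p6) forces p6 = 1.
Unit clause (p1) forces p1 = 1.
Unit clause (p3) forces p3 = 1.
But (p3') is also a unit clause — contradiction.
So every satisfying assignment has p5 = True.

True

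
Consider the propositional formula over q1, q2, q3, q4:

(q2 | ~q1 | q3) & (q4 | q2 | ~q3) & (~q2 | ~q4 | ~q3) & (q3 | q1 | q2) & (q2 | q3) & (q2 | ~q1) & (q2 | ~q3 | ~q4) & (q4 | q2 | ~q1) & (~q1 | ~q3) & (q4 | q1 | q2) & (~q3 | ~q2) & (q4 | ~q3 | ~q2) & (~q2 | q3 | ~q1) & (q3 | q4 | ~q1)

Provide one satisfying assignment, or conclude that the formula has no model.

q1=0,  q2=1,  q3=0,  q4=1

Suppose q2 = 1.
(~q3) alone gives q3 = 0.
(~q1) alone gives q1 = 0.
Every clause is now satisfied; q4 is unconstrained.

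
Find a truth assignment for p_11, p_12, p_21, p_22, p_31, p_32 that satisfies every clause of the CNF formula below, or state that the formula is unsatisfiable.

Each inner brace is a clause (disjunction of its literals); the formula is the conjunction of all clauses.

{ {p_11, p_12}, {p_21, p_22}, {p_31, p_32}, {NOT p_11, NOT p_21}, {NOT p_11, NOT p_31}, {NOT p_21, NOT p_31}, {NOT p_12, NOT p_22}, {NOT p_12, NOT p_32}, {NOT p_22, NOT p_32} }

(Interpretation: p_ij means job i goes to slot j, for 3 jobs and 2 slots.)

UNSATISFIABLE

Branch on p_11: set p_11 = true.
From the singleton clause (NOT p_21), p_21 = false.
From the singleton clause (p_22), p_22 = true.
From the singleton clause (NOT p_31), p_31 = false.
From the singleton clause (p_32), p_32 = true.
Now (NOT p_32) is unsatisfied and unit — conflict.
Backtrack on p_11: now try p_11 = false.
From the singleton clause (p_12), p_12 = true.
From the singleton clause (NOT p_22), p_22 = false.
From the singleton clause (p_21), p_21 = true.
From the singleton clause (NOT p_31), p_31 = false.
From the singleton clause (p_32), p_32 = true.
Now (NOT p_32) is unsatisfied and unit — conflict.
Neither p_11 = true nor p_11 = false works.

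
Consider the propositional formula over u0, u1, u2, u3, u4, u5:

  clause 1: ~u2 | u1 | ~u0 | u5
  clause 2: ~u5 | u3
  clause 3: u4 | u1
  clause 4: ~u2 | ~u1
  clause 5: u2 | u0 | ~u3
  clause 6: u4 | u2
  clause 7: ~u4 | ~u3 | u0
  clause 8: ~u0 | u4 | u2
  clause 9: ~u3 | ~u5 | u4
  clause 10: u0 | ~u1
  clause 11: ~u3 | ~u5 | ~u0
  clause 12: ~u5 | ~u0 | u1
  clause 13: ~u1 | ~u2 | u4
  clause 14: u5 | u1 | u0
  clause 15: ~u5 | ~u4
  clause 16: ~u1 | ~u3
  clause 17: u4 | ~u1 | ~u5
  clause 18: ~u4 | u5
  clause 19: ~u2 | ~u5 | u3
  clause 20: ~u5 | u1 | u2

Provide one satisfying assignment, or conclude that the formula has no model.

Suppose u5 = 0.
The clause (~u4) is unit, so u4 = 0.
The clause (u1) is unit, so u1 = 1.
The clause (~u2) is unit, so u2 = 0.
But (u2) is also a unit clause — contradiction.
Backtrack on u5: now try u5 = 1.
The clause (u3) is unit, so u3 = 1.
The clause (u4) is unit, so u4 = 1.
But (~u4) is also a unit clause — contradiction.
Neither u5 = 1 nor u5 = 0 works.

UNSATISFIABLE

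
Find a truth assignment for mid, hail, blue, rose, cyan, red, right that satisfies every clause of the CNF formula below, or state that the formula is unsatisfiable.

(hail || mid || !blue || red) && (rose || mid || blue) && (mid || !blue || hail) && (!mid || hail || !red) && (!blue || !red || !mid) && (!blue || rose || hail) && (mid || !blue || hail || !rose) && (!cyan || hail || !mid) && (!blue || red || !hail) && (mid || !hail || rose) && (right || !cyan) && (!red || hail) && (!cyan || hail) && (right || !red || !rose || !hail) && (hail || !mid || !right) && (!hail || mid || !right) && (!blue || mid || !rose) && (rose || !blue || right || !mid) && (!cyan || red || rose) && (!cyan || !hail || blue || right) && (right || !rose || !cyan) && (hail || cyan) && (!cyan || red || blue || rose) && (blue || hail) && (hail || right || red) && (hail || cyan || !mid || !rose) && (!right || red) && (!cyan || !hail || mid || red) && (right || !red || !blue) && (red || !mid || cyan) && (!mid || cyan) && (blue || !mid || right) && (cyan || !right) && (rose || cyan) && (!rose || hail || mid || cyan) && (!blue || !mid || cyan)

Branch on right: set right = true.
The clause (red) is unit, so red = true.
The clause (hail) is unit, so hail = true.
The clause (mid) is unit, so mid = true.
The clause (!blue) is unit, so blue = false.
The clause (cyan) is unit, so cyan = true.
No clause remains; rose is free.

mid=true, hail=true, blue=false, rose=true, cyan=true, red=true, right=true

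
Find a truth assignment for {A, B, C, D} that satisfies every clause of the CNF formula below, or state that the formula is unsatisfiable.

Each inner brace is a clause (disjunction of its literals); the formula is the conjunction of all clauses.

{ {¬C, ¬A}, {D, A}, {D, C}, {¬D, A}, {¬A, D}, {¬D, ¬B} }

A ↦ True,  B ↦ False,  C ↦ False,  D ↦ True

Branch on C: set C = False.
Unit clause (D) forces D = True.
Unit clause (A) forces A = True.
Unit clause (¬B) forces B = False.
This assignment satisfies each clause.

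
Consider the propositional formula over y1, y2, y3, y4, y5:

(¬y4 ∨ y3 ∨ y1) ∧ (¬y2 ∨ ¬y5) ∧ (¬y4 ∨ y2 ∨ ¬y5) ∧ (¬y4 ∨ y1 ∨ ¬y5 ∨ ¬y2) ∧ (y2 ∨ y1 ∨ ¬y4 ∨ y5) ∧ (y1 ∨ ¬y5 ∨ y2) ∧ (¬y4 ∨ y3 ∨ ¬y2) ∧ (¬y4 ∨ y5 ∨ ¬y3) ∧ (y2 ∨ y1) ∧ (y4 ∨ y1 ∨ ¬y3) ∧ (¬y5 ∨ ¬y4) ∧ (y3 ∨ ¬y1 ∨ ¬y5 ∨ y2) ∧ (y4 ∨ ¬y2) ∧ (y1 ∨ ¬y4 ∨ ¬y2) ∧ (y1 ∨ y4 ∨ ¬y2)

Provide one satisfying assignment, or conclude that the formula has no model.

Suppose y2 = False.
The clause (y1) is unit, so y1 = True.
Suppose y4 = False.
Suppose y3 = True.
Every clause is now satisfied; y5 is unconstrained.

y1=True, y2=False, y3=True, y4=False, y5=True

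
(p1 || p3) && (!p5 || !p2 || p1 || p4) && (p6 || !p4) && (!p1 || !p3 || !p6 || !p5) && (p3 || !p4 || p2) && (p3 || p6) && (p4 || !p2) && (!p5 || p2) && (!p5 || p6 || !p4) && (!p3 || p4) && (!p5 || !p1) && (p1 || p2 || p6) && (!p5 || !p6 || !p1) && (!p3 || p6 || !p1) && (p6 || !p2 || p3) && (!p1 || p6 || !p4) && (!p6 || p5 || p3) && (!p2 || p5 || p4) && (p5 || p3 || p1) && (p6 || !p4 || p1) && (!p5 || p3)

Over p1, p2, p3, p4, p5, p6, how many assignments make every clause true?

5

There are 2^6 = 64 truth assignments over (p1, p2, p3, p4, p5, p6).
Split on p1. With p1 = true, the clauses containing p1 are satisfied and !p1 drops from the rest; 2 of the 2^5 = 32 assignments to the other variables satisfy what remains.
With p1 = false, by the same count on the reduced clause set, 3 assignments work.
(One model: p1=F, p2=F, p3=T, p4=T, p5=F, p6=T.)
Total: 2 + 3 = 5.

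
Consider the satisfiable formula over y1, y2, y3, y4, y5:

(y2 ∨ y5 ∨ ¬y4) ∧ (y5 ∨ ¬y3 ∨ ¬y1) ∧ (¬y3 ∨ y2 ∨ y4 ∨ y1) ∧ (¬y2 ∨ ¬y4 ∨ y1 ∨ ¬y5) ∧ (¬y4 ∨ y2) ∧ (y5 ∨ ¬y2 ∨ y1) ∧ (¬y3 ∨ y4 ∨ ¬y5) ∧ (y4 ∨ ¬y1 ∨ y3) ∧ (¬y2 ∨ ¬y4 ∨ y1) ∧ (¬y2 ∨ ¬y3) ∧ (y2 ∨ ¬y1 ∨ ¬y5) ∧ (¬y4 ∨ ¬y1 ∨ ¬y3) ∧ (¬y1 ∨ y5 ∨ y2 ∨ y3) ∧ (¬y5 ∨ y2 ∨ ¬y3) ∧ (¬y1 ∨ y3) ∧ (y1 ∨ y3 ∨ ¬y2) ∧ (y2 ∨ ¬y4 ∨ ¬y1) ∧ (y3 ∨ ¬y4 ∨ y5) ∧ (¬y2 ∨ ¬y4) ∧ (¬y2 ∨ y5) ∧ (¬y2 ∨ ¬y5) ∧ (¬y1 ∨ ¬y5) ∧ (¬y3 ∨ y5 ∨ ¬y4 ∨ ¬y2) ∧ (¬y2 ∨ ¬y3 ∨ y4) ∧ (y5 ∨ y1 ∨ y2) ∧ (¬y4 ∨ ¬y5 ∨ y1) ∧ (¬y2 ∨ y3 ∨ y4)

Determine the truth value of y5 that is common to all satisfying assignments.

Suppose y5 = False.
From the singleton clause (¬y2), y2 = False.
From the singleton clause (¬y4), y4 = False.
From the singleton clause (y1), y1 = True.
From the singleton clause (¬y3), y3 = False.
That conflicts with the unit clause (y3).
So every satisfying assignment has y5 = True.

True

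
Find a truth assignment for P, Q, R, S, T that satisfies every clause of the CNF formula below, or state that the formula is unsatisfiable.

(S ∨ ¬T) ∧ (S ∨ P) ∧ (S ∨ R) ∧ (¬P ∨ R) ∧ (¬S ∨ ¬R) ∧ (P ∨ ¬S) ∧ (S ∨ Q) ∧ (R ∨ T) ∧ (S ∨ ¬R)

UNSATISFIABLE

Try S = True.
Unit clause (¬R) forces R = False.
Unit clause (¬P) forces P = False.
Now (P) is unsatisfied and unit — conflict.
That branch fails; take S = False instead.
Unit clause (¬T) forces T = False.
Unit clause (P) forces P = True.
Unit clause (R) forces R = True.
Now (¬R) is unsatisfied and unit — conflict.
Both values of S lead to a conflict.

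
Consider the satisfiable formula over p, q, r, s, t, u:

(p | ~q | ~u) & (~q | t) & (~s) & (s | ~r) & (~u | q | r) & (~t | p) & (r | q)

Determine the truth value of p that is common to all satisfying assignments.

Suppose p = 0.
The clause (~s) is unit, so s = 0.
The clause (~r) is unit, so r = 0.
The clause (~t) is unit, so t = 0.
The clause (~q) is unit, so q = 0.
Now (q) is unsatisfied and unit — conflict.
So every satisfying assignment has p = True.

True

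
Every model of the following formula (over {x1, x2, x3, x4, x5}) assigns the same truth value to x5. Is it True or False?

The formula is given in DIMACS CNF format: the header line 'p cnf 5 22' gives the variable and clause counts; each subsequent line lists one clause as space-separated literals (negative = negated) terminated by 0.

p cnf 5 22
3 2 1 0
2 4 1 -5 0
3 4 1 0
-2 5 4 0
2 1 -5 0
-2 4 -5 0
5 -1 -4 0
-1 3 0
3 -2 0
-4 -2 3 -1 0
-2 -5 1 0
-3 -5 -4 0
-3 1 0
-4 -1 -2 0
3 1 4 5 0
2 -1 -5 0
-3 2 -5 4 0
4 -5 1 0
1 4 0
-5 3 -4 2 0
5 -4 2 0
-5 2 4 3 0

Suppose x5 = True.
Try x2 = True.
From the singleton clause (x4), x4 = True.
From the singleton clause (x3), x3 = True.
Now (¬x3) is unsatisfied and unit — conflict.
Undo x2 and try x2 = False.
From the singleton clause (x1), x1 = True.
Now (¬x1) is unsatisfied and unit — conflict.
Both values of x2 lead to a conflict.
So every satisfying assignment has x5 = False.

False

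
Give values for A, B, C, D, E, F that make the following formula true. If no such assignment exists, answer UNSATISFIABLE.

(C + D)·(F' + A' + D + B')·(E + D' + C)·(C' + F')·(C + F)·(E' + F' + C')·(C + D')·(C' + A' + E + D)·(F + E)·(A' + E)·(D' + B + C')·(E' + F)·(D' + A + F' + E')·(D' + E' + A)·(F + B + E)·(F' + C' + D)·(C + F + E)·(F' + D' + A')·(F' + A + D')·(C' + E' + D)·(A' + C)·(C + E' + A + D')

Suppose C = 1.
The clause (F') is unit, so F = 0.
The clause (E) is unit, so E = 1.
That conflicts with the unit clause (E').
Backtrack on C: now try C = 0.
The clause (D) is unit, so D = 1.
That conflicts with the unit clause (D').
Both values of C lead to a conflict.

UNSATISFIABLE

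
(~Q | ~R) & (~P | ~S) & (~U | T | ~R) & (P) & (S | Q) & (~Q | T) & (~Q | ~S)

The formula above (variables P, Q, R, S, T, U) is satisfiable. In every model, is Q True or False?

True

Suppose Q = 0.
From the singleton clause (P), P = 1.
From the singleton clause (~S), S = 0.
Now (S) is unsatisfied and unit — conflict.
So every satisfying assignment has Q = True.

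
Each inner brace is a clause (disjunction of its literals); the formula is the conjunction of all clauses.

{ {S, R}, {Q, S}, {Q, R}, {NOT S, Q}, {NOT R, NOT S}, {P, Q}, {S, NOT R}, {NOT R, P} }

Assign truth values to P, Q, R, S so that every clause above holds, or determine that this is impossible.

P ↦ false, Q ↦ true, R ↦ false, S ↦ true

Case S = true:
From the singleton clause (Q), Q = true.
From the singleton clause (NOT R), R = false.
Every clause is now satisfied; P is unconstrained.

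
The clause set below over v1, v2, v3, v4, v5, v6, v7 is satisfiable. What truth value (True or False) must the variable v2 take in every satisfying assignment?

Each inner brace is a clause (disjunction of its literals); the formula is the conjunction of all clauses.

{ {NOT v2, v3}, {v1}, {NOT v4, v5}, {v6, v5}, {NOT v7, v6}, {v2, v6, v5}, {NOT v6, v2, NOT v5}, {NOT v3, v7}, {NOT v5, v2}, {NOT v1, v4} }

True

Suppose v2 = false.
The clause (v1) is unit, so v1 = true.
The clause (NOT v5) is unit, so v5 = false.
The clause (NOT v4) is unit, so v4 = false.
That conflicts with the unit clause (v4).
So every satisfying assignment has v2 = True.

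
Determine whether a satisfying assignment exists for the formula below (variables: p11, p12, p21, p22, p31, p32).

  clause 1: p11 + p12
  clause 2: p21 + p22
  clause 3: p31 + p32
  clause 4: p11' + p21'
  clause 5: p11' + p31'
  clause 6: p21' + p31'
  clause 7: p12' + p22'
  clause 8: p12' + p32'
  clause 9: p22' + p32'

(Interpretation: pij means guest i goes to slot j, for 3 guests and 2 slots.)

Unsatisfiable

Try p11 = 1.
The clause (p21') is unit, so p21 = 0.
The clause (p22) is unit, so p22 = 1.
The clause (p31') is unit, so p31 = 0.
The clause (p32) is unit, so p32 = 1.
That conflicts with the unit clause (p32').
Backtrack on p11: now try p11 = 0.
The clause (p12) is unit, so p12 = 1.
The clause (p22') is unit, so p22 = 0.
The clause (p21) is unit, so p21 = 1.
The clause (p31') is unit, so p31 = 0.
The clause (p32) is unit, so p32 = 1.
That conflicts with the unit clause (p32').
Either choice for p11 ends in contradiction.
No assignment satisfies every clause.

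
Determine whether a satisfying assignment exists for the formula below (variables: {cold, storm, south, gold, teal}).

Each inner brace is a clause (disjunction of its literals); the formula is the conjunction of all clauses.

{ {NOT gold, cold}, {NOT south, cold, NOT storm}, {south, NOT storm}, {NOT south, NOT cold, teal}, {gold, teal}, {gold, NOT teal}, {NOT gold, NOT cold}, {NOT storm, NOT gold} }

Try gold = false.
From the singleton clause (teal), teal = true.
That conflicts with the unit clause (NOT teal).
So gold must be the other value — set gold = true.
From the singleton clause (cold), cold = true.
That conflicts with the unit clause (NOT cold).
Neither gold = true nor gold = false works.
No assignment satisfies every clause.

No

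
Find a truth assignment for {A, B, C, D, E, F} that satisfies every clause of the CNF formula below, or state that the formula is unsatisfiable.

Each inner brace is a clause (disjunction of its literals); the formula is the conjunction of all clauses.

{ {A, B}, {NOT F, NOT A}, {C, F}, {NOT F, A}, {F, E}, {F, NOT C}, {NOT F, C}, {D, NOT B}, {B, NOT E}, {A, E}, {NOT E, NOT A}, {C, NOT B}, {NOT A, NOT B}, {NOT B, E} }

Case A = true:
Unit clause (NOT F) forces F = false.
Unit clause (C) forces C = true.
But (NOT C) is also a unit clause — contradiction.
That branch fails; take A = false instead.
Unit clause (B) forces B = true.
Unit clause (NOT F) forces F = false.
Unit clause (C) forces C = true.
But (NOT C) is also a unit clause — contradiction.
Neither A = true nor A = false works.

UNSATISFIABLE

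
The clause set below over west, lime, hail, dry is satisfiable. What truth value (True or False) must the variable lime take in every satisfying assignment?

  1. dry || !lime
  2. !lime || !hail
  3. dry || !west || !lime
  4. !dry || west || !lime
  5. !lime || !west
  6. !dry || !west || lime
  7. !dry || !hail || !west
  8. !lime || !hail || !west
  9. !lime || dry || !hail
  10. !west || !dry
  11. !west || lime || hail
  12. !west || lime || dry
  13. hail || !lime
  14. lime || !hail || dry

False

Suppose lime = true.
(dry) alone gives dry = true.
(!hail) alone gives hail = false.
That conflicts with the unit clause (hail).
So every satisfying assignment has lime = False.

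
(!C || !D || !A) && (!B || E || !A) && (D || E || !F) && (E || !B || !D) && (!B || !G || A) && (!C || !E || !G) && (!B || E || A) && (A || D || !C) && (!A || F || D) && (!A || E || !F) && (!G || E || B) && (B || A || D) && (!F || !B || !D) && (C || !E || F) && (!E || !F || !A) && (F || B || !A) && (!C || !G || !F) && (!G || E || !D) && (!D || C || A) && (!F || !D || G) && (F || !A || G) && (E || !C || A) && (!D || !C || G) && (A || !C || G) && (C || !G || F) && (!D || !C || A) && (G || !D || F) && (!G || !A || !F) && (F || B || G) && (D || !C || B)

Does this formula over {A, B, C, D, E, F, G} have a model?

Yes, satisfiable

Case C = false:
Case E = true:
The clause (F) is unit, so F = true.
The clause (!A) is unit, so A = false.
The clause (!D) is unit, so D = false.
The clause (B) is unit, so B = true.
The clause (!G) is unit, so G = false.
Every clause now holds.
A satisfying assignment: A=false; B=true; C=false; D=false; E=true; F=true; G=false.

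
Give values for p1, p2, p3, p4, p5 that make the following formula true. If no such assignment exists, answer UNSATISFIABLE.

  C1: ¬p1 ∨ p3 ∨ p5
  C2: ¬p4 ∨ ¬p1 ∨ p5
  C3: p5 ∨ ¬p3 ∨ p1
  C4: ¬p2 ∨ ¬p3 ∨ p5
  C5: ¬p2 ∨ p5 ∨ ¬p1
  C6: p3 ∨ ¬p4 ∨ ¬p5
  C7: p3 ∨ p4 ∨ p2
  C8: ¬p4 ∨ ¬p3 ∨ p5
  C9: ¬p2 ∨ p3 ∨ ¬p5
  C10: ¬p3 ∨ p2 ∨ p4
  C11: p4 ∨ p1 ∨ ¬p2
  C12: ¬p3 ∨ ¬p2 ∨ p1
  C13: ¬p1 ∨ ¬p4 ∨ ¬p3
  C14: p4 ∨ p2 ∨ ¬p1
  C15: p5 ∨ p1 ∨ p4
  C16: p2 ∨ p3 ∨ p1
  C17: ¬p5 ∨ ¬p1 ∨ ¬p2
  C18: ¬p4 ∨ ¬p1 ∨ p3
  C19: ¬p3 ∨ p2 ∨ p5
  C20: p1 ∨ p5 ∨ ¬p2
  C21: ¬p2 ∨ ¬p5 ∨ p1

Branch on p1: set p1 = False.
Branch on p5: set p5 = True.
(¬p2) alone gives p2 = False.
(p3) alone gives p3 = True.
(p4) alone gives p4 = True.
This assignment satisfies each clause.

p1: False,  p2: False,  p3: True,  p4: True,  p5: True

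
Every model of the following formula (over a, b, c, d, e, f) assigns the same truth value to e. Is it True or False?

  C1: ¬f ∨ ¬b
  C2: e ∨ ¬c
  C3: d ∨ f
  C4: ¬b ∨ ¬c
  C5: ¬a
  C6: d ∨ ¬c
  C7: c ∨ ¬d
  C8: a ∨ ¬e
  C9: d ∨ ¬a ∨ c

False

Suppose e = True.
(¬a) alone gives a = False.
That conflicts with the unit clause (a).
So every satisfying assignment has e = False.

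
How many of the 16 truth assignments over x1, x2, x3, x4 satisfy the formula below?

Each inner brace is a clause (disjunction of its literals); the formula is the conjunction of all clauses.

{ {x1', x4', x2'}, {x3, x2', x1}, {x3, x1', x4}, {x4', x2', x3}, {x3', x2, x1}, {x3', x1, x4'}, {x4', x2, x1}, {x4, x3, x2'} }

There are 2^4 = 16 truth assignments over (x1, x2, x3, x4).
Check each against the 8 clauses (columns in the order x1, x2, x3, x4):
  F F F F  ✓ satisfies all
  F F F T  ✗ fails (x4' + x2 + x1)
  F F T F  ✗ fails (x3' + x2 + x1)
  F F T T  ✗ fails (x3' + x2 + x1)
  F T F F  ✗ fails (x3 + x2' + x1)
  F T F T  ✗ fails (x3 + x2' + x1)
  F T T F  ✓ satisfies all
  F T T T  ✗ fails (x3' + x1 + x4')
  T F F F  ✗ fails (x3 + x1' + x4)
  T F F T  ✓ satisfies all
  T F T F  ✓ satisfies all
  T F T T  ✓ satisfies all
  T T F F  ✗ fails (x3 + x1' + x4)
  T T F T  ✗ fails (x1' + x4' + x2')
  T T T F  ✓ satisfies all
  T T T T  ✗ fails (x1' + x4' + x2')
6 of the 16 rows are models.

6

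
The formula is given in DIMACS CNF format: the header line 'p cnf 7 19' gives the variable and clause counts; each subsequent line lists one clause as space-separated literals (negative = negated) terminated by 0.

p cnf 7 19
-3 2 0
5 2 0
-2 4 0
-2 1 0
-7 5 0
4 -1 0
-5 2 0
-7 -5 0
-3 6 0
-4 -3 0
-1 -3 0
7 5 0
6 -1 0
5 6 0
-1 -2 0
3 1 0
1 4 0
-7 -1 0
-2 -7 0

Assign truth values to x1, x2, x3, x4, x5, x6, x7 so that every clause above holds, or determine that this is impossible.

Branch on x3: set x3 = False.
The clause (x1) is unit, so x1 = True.
The clause (x4) is unit, so x4 = True.
The clause (x6) is unit, so x6 = True.
The clause (¬x2) is unit, so x2 = False.
The clause (x5) is unit, so x5 = True.
But (¬x5) is also a unit clause — contradiction.
Undo x3 and try x3 = True.
The clause (x2) is unit, so x2 = True.
The clause (x4) is unit, so x4 = True.
But (¬x4) is also a unit clause — contradiction.
Either choice for x3 ends in contradiction.

UNSATISFIABLE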